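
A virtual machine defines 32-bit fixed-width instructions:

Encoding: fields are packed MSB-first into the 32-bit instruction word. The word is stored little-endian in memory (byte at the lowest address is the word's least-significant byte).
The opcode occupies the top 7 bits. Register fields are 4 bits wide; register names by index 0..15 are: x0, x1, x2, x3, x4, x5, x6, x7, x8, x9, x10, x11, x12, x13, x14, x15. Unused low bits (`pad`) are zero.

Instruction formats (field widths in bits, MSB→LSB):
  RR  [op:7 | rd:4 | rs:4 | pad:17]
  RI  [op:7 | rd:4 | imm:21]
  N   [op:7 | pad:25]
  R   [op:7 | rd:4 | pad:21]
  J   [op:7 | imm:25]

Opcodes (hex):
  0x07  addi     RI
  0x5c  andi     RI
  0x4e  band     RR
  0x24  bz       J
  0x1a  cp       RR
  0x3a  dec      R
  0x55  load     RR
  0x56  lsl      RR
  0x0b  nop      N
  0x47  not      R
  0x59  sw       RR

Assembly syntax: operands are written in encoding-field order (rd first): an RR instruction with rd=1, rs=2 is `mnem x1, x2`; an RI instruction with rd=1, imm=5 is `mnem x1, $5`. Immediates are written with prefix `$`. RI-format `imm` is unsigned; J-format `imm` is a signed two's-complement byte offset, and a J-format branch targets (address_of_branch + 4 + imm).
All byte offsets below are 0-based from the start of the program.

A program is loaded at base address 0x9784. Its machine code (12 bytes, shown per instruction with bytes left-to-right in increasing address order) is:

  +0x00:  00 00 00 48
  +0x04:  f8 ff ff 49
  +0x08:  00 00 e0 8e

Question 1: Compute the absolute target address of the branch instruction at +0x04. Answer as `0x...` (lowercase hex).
0x9784

@+04  little-endian(f8 ff ff 49) = 0x49fffff8
  top 7b → 0x24 → bz [J]
  imm: (w>>0)&0x1ffffff=0x1fffff8 (s25→-8) → $-8
  target = base 0x9784 + off 0x04 + 4 + imm -8 = 0x9784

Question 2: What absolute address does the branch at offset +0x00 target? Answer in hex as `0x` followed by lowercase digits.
0x9788

off 0x00: read 00 00 00 48 as little → 0x48000000
  top 7b → 0x24 → bz [J]
  [24:0] imm=0 = $0
  target = base 0x9784 + off 0x00 + 4 + imm 0 = 0x9788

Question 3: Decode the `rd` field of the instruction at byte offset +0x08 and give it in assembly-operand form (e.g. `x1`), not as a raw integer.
x7

@+08  little-endian(00 00 e0 8e) = 0x8ee00000
  op=0x8ee00000>>25=0x47 ⇒ not (R)
  rd: (w>>21)&0xf=0x7 → x7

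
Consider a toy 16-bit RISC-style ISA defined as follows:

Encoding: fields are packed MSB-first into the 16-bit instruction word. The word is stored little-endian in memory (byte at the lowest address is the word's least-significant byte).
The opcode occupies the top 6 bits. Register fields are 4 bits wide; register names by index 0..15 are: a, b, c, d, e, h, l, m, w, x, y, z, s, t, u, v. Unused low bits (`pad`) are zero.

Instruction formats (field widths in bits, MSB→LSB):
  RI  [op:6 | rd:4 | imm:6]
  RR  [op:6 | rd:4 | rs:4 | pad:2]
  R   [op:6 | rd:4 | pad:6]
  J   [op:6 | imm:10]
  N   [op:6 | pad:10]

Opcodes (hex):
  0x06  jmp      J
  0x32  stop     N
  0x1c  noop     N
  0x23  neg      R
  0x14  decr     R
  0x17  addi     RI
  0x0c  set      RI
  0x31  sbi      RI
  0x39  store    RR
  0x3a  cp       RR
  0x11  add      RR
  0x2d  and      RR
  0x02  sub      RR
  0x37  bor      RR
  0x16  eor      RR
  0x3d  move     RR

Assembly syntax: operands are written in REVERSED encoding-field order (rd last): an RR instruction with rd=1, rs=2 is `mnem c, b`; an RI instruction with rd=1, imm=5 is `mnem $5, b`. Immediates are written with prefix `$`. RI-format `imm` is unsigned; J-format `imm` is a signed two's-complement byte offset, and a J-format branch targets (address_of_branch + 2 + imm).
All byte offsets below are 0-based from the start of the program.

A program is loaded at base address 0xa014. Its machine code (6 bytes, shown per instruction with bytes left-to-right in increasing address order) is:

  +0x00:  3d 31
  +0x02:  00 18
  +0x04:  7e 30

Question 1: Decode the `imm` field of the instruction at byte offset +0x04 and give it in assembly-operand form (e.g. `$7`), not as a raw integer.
$62

@+04  little-endian(7e 30) = 0x307e
  op=0x307e>>10=0xc ⇒ set (RI)
  [9:6] rd=1 = b
  [5:0] imm=62 = $62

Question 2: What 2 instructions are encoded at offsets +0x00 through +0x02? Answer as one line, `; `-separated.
set $61, e; jmp $0

off 0x00: read 3d 31 as little → 0x313d
  op=0x313d>>10=0xc ⇒ set (RI)
  [9:6] rd=4 = e
  [5:0] imm=61 = $61
off 0x02: read 00 18 as little → 0x1800
  op=0x1800>>10=0x6 ⇒ jmp (J)
  [9:0] imm=0 = $0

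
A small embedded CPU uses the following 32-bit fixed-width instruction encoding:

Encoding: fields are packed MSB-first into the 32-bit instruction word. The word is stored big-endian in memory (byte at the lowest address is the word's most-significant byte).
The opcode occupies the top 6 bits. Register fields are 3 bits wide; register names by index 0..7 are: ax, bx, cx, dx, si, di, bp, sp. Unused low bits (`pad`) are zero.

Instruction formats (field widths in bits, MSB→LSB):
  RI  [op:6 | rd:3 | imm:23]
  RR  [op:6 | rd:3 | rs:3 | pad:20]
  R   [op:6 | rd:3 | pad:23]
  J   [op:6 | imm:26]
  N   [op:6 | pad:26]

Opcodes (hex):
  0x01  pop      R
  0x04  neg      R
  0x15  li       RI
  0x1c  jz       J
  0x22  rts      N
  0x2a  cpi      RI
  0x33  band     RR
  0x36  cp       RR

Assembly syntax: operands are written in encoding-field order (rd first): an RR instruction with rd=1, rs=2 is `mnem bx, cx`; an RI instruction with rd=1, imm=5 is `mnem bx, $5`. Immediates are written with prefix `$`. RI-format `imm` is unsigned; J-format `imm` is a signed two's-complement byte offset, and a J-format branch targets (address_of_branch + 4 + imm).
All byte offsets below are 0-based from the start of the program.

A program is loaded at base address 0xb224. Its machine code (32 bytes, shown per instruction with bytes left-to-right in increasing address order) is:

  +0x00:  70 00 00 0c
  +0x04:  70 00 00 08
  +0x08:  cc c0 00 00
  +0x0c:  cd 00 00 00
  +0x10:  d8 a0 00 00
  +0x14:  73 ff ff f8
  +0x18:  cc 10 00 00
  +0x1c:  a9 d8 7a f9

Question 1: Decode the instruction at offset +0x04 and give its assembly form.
jz $8

[04] 70 00 00 08 → 0x70000008
  opcode bits[31:26]=0x1c: jz/J
  [25:0] imm=8 = $8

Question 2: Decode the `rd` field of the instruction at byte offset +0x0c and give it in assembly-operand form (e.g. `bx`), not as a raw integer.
cx

off 0x0c: read cd 00 00 00 as big → 0xcd000000
  opcode bits[31:26]=0x33: band/RR
  [25:23] rd=2 = cx
  [22:20] rs=0 = ax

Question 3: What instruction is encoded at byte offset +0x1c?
cpi dx, $5798649

off 0x1c: read a9 d8 7a f9 as big → 0xa9d87af9
  op=0xa9d87af9>>26=0x2a ⇒ cpi (RI)
  rd: (w>>23)&0x7=0x3 → dx
  imm: (w>>0)&0x7fffff=0x587af9 → $5798649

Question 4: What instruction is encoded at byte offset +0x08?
@+08  big-endian(cc c0 00 00) = 0xccc00000
  op=0xccc00000>>26=0x33 ⇒ band (RR)
  rd@[25:23]=0x1 ⇒ bx
  rs@[22:20]=0x4 ⇒ si

band bx, si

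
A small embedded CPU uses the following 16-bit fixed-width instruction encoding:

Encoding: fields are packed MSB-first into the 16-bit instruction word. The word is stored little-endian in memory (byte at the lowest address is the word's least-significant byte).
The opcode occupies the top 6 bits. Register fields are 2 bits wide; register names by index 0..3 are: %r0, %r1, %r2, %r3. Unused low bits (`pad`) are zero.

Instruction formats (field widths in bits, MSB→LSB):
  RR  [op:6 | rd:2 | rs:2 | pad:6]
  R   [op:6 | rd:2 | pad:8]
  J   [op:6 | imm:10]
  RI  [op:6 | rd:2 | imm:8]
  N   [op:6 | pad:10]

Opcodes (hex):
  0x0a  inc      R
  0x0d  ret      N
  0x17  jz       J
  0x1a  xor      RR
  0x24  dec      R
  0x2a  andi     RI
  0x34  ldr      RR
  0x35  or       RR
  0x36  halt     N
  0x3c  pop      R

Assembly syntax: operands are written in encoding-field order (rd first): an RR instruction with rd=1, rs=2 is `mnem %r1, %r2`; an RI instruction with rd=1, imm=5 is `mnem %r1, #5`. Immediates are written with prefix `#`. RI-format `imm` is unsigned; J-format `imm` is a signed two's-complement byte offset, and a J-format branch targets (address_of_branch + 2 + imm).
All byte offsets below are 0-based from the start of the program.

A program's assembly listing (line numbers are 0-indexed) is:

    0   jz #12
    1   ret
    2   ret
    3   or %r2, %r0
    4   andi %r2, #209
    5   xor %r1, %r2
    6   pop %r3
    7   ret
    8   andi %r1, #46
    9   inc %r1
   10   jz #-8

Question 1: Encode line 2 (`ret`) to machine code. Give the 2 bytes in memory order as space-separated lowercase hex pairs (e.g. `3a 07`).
00 34

L2: ret op=0xd:6|pad=0:10 ⇒ 0x3400 ⇒ little 00 34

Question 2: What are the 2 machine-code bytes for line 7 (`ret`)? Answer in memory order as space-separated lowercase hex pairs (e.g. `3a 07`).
L7: ret op=0xd:6|pad=0:10 ⇒ 0x3400 ⇒ little 00 34

00 34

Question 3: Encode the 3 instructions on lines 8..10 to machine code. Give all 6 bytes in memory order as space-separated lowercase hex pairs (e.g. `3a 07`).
L8: andi op=0x2a:6|rd=1:2|imm=46:8 ⇒ 0xa92e ⇒ little 2e a9
L9: inc op=0xa:6|rd=1:2|pad=0:8 ⇒ 0x2900 ⇒ little 00 29
L10: jz op=0x17:6|imm=-8:10 ⇒ 0x5ff8 ⇒ little f8 5f

2e a9 00 29 f8 5f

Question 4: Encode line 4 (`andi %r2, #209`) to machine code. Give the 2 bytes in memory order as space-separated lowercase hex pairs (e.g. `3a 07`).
d1 aa

L4: andi op=0x2a:6|rd=2:2|imm=209:8 ⇒ 0xaad1 ⇒ little d1 aa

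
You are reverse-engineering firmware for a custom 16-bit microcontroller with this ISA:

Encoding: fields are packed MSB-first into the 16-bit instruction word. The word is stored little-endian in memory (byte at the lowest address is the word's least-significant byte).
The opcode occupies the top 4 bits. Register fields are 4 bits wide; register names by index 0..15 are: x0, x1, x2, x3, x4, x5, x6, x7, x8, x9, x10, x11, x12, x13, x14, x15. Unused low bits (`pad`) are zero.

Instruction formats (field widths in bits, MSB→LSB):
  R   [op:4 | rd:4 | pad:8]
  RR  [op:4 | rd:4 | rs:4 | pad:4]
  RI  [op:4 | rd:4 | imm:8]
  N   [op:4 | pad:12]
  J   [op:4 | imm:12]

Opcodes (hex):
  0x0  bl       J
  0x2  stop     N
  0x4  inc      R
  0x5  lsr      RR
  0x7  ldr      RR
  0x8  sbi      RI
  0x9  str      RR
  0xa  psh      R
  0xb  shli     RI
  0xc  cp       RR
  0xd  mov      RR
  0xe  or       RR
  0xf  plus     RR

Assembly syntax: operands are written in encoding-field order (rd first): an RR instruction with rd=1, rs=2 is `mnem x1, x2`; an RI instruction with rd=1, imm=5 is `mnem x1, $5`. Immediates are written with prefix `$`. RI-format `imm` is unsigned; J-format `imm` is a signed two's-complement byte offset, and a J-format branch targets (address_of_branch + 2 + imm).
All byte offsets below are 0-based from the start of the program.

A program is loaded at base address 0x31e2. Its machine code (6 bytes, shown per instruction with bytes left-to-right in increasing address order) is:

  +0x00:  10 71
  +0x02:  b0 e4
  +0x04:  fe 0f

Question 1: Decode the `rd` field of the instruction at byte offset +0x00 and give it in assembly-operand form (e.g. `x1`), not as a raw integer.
+0x00: 10 71 ⇒ word 0x7110 (little)
  op=0x7110>>12=0x7 ⇒ ldr (RR)
  [11:8] rd=1 = x1
  [7:4] rs=1 = x1

x1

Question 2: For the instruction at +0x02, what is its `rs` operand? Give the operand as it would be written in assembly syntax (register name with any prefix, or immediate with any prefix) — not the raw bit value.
off 0x02: read b0 e4 as little → 0xe4b0
  op=0xe4b0>>12=0xe ⇒ or (RR)
  rd@[11:8]=0x4 ⇒ x4
  rs@[7:4]=0xb ⇒ x11

x11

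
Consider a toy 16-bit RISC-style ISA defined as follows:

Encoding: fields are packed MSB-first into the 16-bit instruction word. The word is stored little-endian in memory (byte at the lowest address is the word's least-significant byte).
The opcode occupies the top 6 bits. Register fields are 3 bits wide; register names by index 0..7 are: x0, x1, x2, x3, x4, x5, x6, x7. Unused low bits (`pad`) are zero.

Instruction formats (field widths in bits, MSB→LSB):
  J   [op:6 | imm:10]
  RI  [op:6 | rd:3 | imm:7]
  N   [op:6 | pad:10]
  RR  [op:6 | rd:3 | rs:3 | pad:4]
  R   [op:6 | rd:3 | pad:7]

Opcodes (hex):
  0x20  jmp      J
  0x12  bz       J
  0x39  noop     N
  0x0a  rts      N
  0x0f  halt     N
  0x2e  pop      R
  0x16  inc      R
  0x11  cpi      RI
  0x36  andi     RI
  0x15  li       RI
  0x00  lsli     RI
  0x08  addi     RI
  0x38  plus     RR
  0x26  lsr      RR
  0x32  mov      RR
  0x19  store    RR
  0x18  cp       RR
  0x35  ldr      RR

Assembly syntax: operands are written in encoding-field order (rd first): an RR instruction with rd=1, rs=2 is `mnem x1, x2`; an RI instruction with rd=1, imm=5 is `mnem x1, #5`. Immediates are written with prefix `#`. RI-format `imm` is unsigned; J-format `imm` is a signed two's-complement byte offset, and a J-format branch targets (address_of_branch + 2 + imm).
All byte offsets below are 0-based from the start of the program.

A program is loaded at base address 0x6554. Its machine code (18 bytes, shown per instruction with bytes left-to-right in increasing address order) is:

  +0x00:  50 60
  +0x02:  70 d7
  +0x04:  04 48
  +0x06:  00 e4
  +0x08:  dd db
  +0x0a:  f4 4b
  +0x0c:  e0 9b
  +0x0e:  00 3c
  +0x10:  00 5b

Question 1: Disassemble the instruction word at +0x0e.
halt

[0e] 00 3c → 0x3c00
  top 6b → 0xf → halt [N]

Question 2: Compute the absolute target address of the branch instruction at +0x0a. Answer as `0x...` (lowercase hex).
0x6554

+0x0a: f4 4b ⇒ word 0x4bf4 (little)
  opcode bits[15:10]=0x12: bz/J
  [9:0] imm=1012 (s10→-12) = #-12
  target = base 0x6554 + off 0x0a + 2 + imm -12 = 0x6554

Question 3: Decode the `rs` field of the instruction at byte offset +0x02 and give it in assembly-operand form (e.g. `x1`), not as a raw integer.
x7

@+02  little-endian(70 d7) = 0xd770
  top 6b → 0x35 → ldr [RR]
  rd@[9:7]=0x6 ⇒ x6
  rs@[6:4]=0x7 ⇒ x7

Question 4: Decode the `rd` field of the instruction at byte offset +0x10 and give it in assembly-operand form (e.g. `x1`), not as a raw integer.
x6

+0x10: 00 5b ⇒ word 0x5b00 (little)
  top 6b → 0x16 → inc [R]
  rd: (w>>7)&0x7=0x6 → x6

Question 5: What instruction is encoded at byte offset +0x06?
[06] 00 e4 → 0xe400
  opcode bits[15:10]=0x39: noop/N

noop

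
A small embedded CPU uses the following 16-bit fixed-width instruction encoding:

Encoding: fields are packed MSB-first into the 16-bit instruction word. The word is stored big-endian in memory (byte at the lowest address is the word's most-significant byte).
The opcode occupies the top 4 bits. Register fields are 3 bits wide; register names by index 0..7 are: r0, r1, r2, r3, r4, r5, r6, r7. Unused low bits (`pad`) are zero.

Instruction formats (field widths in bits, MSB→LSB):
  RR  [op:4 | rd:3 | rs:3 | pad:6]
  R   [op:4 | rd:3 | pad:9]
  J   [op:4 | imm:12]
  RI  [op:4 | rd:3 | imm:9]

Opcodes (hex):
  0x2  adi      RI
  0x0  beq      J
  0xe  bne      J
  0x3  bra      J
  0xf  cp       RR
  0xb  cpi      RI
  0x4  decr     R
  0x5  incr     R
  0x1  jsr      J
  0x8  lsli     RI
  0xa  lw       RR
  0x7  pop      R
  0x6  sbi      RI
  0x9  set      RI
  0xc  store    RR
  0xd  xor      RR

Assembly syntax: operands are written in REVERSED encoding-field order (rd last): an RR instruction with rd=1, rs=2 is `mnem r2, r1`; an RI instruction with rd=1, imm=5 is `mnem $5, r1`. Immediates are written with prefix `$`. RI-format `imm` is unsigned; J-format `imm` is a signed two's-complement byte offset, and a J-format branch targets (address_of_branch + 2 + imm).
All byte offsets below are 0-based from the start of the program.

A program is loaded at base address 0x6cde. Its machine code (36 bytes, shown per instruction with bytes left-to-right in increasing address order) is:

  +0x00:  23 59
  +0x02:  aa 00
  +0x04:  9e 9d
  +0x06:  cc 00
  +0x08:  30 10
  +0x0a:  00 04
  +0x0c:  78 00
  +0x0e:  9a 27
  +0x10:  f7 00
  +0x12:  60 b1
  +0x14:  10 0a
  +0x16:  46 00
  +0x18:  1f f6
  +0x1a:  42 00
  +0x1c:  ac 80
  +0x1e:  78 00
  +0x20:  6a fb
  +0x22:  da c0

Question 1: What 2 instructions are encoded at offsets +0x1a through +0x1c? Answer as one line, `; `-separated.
decr r1; lw r2, r6

+0x1a: 42 00 ⇒ word 0x4200 (big)
  top 4b → 0x4 → decr [R]
  rd: (w>>9)&0x7=0x1 → r1
+0x1c: ac 80 ⇒ word 0xac80 (big)
  top 4b → 0xa → lw [RR]
  rd: (w>>9)&0x7=0x6 → r6
  rs: (w>>6)&0x7=0x2 → r2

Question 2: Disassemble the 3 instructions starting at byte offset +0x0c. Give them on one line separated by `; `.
pop r4; set $39, r5; cp r4, r3

+0x0c: 78 00 ⇒ word 0x7800 (big)
  top 4b → 0x7 → pop [R]
  [11:9] rd=4 = r4
+0x0e: 9a 27 ⇒ word 0x9a27 (big)
  top 4b → 0x9 → set [RI]
  [11:9] rd=5 = r5
  [8:0] imm=39 = $39
+0x10: f7 00 ⇒ word 0xf700 (big)
  top 4b → 0xf → cp [RR]
  [11:9] rd=3 = r3
  [8:6] rs=4 = r4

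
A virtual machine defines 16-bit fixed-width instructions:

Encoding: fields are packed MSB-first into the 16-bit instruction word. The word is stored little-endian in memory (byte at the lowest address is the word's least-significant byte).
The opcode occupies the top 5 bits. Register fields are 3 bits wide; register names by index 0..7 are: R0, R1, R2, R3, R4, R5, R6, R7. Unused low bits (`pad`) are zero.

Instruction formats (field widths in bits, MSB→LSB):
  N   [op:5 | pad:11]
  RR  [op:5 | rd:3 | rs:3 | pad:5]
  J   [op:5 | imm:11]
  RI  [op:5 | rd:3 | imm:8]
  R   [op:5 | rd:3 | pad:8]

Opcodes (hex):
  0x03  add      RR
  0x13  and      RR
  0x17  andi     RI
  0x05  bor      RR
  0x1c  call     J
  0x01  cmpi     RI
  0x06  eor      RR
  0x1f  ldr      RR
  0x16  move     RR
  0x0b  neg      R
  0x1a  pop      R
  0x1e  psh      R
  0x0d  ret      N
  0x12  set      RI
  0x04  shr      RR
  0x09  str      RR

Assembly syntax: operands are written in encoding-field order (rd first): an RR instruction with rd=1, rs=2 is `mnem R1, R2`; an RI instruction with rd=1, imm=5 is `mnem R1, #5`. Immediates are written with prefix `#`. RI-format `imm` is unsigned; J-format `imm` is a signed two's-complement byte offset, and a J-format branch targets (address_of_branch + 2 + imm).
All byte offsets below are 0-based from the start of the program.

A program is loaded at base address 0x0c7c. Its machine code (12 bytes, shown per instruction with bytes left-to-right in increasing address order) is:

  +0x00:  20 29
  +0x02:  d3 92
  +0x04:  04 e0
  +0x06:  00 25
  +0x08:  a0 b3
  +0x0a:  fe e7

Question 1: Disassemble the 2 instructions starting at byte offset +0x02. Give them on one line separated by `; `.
set R2, #211; call #4

@+02  little-endian(d3 92) = 0x92d3
  top 5b → 0x12 → set [RI]
  rd@[10:8]=0x2 ⇒ R2
  imm@[7:0]=0xd3 ⇒ #211
@+04  little-endian(04 e0) = 0xe004
  top 5b → 0x1c → call [J]
  imm@[10:0]=0x4 ⇒ #4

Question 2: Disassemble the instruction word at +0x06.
@+06  little-endian(00 25) = 0x2500
  opcode bits[15:11]=0x4: shr/RR
  rd@[10:8]=0x5 ⇒ R5
  rs@[7:5]=0x0 ⇒ R0

shr R5, R0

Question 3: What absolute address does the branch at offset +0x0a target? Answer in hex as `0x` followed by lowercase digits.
off 0x0a: read fe e7 as little → 0xe7fe
  op=0xe7fe>>11=0x1c ⇒ call (J)
  imm: (w>>0)&0x7ff=0x7fe (s11→-2) → #-2
  target = base 0x0c7c + off 0x0a + 2 + imm -2 = 0x0c86

0x0c86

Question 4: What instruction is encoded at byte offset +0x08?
[08] a0 b3 → 0xb3a0
  opcode bits[15:11]=0x16: move/RR
  rd: (w>>8)&0x7=0x3 → R3
  rs: (w>>5)&0x7=0x5 → R5

move R3, R5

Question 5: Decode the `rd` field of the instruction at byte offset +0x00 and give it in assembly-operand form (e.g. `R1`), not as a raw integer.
@+00  little-endian(20 29) = 0x2920
  opcode bits[15:11]=0x5: bor/RR
  [10:8] rd=1 = R1
  [7:5] rs=1 = R1

R1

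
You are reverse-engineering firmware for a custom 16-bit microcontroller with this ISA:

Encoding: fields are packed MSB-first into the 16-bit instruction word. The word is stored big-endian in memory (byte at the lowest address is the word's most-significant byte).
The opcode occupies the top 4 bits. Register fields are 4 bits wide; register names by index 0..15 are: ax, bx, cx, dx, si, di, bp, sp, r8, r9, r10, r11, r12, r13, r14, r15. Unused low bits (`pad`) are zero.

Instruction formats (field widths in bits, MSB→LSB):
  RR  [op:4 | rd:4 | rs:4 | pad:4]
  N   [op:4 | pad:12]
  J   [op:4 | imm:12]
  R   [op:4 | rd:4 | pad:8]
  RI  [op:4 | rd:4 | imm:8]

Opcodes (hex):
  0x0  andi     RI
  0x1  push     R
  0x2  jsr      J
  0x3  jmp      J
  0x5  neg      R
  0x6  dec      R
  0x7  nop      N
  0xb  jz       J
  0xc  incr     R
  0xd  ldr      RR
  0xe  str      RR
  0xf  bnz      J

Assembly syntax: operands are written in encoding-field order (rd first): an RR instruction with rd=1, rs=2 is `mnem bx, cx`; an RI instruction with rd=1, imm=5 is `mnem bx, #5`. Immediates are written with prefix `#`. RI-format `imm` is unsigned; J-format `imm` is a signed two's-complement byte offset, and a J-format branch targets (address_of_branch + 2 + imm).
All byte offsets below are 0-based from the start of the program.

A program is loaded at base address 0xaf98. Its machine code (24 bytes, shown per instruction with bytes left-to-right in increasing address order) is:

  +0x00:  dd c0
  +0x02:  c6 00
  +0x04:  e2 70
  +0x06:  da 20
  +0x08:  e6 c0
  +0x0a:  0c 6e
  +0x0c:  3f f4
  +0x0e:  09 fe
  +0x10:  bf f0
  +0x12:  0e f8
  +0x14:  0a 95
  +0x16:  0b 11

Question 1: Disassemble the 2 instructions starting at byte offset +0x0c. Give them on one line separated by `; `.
off 0x0c: read 3f f4 as big → 0x3ff4
  op=0x3ff4>>12=0x3 ⇒ jmp (J)
  [11:0] imm=4084 (s12→-12) = #-12
off 0x0e: read 09 fe as big → 0x09fe
  op=0x09fe>>12=0x0 ⇒ andi (RI)
  [11:8] rd=9 = r9
  [7:0] imm=254 = #254

jmp #-12; andi r9, #254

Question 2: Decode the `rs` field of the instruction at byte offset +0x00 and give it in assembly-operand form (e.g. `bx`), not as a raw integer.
r12

off 0x00: read dd c0 as big → 0xddc0
  top 4b → 0xd → ldr [RR]
  [11:8] rd=13 = r13
  [7:4] rs=12 = r12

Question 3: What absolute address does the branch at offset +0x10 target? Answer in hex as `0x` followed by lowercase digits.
+0x10: bf f0 ⇒ word 0xbff0 (big)
  opcode bits[15:12]=0xb: jz/J
  imm: (w>>0)&0xfff=0xff0 (s12→-16) → #-16
  target = base 0xaf98 + off 0x10 + 2 + imm -16 = 0xaf9a

0xaf9a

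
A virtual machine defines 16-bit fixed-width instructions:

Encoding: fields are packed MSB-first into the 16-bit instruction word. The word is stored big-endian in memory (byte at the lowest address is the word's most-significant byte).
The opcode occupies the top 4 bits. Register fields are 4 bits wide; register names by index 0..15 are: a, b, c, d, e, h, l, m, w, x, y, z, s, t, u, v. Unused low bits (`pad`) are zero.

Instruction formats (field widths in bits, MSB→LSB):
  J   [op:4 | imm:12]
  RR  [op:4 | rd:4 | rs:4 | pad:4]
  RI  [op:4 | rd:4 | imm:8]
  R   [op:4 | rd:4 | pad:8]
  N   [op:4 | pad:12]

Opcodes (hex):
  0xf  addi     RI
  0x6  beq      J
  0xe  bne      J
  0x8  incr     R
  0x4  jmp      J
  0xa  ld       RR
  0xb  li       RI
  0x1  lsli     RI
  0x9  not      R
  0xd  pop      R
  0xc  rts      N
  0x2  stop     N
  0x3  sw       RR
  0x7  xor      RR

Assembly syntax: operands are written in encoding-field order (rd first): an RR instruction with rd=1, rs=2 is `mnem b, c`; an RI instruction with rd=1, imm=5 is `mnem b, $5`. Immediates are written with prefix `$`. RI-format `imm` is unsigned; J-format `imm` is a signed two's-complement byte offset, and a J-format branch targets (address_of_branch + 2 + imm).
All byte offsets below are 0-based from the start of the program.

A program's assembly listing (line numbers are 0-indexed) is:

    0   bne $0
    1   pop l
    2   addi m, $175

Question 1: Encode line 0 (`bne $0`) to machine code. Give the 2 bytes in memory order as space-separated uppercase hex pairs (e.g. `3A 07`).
E0 00

line 0 (bne): pack op=0xe:4|imm=0:12 = 0xe000; big→ e0 00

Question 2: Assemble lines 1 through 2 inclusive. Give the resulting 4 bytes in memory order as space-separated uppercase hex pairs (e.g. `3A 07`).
D6 00 F7 AF

L1: pop op=0xd:4|rd=6:4|pad=0:8 ⇒ 0xd600 ⇒ big d6 00
L2: addi op=0xf:4|rd=7:4|imm=175:8 ⇒ 0xf7af ⇒ big f7 af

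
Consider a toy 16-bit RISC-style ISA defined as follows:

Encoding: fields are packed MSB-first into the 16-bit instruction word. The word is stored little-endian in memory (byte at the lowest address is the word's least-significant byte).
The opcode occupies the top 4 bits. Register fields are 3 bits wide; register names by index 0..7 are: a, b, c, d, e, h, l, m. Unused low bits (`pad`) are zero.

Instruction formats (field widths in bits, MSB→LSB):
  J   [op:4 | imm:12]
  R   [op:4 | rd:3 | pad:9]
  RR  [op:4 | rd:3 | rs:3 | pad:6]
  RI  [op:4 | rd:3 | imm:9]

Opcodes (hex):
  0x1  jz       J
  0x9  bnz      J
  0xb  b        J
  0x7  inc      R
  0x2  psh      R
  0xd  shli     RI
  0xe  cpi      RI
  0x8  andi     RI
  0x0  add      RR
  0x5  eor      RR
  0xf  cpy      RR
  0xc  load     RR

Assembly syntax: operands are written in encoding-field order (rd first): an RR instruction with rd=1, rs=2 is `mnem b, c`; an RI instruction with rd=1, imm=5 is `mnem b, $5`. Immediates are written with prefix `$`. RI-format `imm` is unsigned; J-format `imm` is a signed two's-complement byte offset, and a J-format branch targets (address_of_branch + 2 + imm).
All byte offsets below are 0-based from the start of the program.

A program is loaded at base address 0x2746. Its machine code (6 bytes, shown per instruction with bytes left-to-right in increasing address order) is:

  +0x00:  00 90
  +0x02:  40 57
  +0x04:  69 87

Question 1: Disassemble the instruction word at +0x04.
andi d, $361

off 0x04: read 69 87 as little → 0x8769
  opcode bits[15:12]=0x8: andi/RI
  rd: (w>>9)&0x7=0x3 → d
  imm: (w>>0)&0x1ff=0x169 → $361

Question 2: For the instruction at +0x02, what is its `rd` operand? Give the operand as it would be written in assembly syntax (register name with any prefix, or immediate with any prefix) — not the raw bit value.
@+02  little-endian(40 57) = 0x5740
  op=0x5740>>12=0x5 ⇒ eor (RR)
  [11:9] rd=3 = d
  [8:6] rs=5 = h

d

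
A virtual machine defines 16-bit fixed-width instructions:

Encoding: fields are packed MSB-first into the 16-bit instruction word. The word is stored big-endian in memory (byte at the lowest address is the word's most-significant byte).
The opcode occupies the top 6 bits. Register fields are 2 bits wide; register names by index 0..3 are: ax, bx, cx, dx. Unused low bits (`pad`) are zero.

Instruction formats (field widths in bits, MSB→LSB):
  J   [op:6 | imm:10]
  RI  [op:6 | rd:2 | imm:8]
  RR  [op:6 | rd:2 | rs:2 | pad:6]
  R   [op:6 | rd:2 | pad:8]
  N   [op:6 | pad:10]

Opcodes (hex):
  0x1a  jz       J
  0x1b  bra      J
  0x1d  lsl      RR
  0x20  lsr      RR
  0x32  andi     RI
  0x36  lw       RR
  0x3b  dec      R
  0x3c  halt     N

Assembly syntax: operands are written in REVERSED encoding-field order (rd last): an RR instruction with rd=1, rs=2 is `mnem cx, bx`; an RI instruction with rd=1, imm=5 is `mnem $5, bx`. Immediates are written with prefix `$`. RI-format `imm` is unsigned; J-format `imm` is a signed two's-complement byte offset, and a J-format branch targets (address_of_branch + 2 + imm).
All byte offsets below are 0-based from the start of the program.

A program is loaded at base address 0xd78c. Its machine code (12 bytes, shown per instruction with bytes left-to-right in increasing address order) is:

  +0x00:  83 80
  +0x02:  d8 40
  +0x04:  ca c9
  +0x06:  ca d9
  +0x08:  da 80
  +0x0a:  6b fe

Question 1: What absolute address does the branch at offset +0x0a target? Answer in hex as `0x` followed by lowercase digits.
0xd796

@+0a  big-endian(6b fe) = 0x6bfe
  op=0x6bfe>>10=0x1a ⇒ jz (J)
  imm: (w>>0)&0x3ff=0x3fe (s10→-2) → $-2
  target = base 0xd78c + off 0x0a + 2 + imm -2 = 0xd796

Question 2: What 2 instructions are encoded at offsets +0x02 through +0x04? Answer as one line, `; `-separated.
[02] d8 40 → 0xd840
  opcode bits[15:10]=0x36: lw/RR
  [9:8] rd=0 = ax
  [7:6] rs=1 = bx
[04] ca c9 → 0xcac9
  opcode bits[15:10]=0x32: andi/RI
  [9:8] rd=2 = cx
  [7:0] imm=201 = $201

lw bx, ax; andi $201, cx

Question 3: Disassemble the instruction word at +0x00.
lsr cx, dx

@+00  big-endian(83 80) = 0x8380
  top 6b → 0x20 → lsr [RR]
  rd@[9:8]=0x3 ⇒ dx
  rs@[7:6]=0x2 ⇒ cx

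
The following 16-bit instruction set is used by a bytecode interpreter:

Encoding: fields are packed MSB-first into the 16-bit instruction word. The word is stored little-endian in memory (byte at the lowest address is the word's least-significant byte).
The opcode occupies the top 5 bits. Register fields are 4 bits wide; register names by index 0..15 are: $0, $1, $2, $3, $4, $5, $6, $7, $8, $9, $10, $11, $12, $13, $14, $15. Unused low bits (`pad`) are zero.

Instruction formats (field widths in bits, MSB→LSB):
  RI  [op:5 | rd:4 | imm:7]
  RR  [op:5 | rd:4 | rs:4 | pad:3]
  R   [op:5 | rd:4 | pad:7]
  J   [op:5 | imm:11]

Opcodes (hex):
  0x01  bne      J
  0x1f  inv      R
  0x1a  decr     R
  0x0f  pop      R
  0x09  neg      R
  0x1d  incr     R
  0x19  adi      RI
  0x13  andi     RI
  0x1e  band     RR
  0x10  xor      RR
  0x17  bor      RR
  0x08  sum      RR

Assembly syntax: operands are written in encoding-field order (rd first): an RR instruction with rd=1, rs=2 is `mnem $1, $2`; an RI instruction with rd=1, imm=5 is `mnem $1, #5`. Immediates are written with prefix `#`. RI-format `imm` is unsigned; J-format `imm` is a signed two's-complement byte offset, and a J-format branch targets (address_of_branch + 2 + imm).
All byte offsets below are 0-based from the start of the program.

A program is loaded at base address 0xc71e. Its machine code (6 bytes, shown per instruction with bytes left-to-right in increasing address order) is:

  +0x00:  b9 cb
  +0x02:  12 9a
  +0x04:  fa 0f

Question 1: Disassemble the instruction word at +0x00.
adi $7, #57

@+00  little-endian(b9 cb) = 0xcbb9
  opcode bits[15:11]=0x19: adi/RI
  rd: (w>>7)&0xf=0x7 → $7
  imm: (w>>0)&0x7f=0x39 → #57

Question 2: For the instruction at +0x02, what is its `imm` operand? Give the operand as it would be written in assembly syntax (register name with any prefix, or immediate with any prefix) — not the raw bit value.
#18

[02] 12 9a → 0x9a12
  top 5b → 0x13 → andi [RI]
  [10:7] rd=4 = $4
  [6:0] imm=18 = #18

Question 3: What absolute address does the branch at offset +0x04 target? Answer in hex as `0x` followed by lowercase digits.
0xc71e

@+04  little-endian(fa 0f) = 0x0ffa
  opcode bits[15:11]=0x1: bne/J
  [10:0] imm=2042 (s11→-6) = #-6
  target = base 0xc71e + off 0x04 + 2 + imm -6 = 0xc71e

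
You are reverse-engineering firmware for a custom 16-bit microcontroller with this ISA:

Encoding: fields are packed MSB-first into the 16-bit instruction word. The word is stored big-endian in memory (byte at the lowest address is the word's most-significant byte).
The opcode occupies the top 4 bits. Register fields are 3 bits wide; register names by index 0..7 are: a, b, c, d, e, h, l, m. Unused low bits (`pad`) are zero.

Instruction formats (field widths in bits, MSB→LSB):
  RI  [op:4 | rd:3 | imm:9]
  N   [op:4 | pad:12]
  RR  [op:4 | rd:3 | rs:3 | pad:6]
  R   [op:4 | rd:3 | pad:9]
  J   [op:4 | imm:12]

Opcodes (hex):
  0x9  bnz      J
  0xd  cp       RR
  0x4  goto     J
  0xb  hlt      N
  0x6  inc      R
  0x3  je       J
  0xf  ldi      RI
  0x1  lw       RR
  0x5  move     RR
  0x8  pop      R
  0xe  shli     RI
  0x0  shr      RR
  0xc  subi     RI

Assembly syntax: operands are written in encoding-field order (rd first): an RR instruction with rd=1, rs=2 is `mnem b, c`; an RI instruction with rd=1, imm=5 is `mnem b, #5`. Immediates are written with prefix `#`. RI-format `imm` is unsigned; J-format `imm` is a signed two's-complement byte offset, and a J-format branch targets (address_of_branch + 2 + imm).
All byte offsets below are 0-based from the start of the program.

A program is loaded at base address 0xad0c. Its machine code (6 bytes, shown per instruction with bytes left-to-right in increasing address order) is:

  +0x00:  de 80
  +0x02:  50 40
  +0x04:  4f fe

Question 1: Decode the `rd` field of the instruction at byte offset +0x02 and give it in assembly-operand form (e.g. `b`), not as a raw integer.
+0x02: 50 40 ⇒ word 0x5040 (big)
  opcode bits[15:12]=0x5: move/RR
  rd: (w>>9)&0x7=0x0 → a
  rs: (w>>6)&0x7=0x1 → b

a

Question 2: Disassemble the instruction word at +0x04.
goto #-2

@+04  big-endian(4f fe) = 0x4ffe
  opcode bits[15:12]=0x4: goto/J
  [11:0] imm=4094 (s12→-2) = #-2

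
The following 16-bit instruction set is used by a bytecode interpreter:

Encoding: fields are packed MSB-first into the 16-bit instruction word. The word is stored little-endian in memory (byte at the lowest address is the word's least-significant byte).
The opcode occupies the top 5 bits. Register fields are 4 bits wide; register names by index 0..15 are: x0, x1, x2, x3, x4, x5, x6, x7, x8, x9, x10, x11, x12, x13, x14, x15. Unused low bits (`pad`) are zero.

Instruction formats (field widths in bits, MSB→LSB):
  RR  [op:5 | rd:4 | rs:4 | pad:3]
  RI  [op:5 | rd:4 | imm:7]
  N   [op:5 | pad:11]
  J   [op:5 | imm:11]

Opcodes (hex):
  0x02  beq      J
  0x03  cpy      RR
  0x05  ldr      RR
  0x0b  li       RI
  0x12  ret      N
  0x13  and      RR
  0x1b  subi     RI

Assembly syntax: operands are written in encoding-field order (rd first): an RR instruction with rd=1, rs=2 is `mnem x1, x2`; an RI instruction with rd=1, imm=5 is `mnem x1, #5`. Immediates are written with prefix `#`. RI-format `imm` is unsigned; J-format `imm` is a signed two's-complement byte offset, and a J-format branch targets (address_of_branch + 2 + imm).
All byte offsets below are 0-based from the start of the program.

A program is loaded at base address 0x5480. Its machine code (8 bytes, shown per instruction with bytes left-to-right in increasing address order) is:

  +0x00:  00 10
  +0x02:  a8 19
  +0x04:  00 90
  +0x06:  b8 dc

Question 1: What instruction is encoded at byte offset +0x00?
beq #0

+0x00: 00 10 ⇒ word 0x1000 (little)
  op=0x1000>>11=0x2 ⇒ beq (J)
  imm: (w>>0)&0x7ff=0x0 → #0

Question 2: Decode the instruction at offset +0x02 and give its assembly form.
cpy x3, x5

off 0x02: read a8 19 as little → 0x19a8
  top 5b → 0x3 → cpy [RR]
  [10:7] rd=3 = x3
  [6:3] rs=5 = x5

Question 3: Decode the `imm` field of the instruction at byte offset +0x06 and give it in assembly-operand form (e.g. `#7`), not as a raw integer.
#56

+0x06: b8 dc ⇒ word 0xdcb8 (little)
  top 5b → 0x1b → subi [RI]
  rd: (w>>7)&0xf=0x9 → x9
  imm: (w>>0)&0x7f=0x38 → #56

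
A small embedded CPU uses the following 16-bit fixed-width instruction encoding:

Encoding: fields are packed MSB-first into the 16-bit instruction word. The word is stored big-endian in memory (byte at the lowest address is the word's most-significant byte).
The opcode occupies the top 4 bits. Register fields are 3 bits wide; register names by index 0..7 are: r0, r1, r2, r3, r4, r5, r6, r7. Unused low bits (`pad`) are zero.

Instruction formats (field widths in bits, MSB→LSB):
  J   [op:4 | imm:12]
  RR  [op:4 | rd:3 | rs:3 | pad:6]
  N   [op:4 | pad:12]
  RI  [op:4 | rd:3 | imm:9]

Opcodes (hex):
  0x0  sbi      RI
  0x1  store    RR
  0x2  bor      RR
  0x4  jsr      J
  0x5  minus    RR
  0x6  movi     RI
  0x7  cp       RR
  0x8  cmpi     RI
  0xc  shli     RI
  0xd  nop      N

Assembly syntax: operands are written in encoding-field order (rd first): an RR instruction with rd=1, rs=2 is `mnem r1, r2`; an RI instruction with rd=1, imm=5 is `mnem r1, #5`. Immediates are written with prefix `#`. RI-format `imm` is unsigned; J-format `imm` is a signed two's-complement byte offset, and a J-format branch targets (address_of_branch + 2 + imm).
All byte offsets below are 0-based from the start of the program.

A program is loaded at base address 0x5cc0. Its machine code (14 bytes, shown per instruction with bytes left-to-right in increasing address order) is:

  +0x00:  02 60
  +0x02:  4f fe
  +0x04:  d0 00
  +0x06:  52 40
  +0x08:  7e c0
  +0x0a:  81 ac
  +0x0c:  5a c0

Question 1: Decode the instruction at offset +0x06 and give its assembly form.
[06] 52 40 → 0x5240
  op=0x5240>>12=0x5 ⇒ minus (RR)
  [11:9] rd=1 = r1
  [8:6] rs=1 = r1

minus r1, r1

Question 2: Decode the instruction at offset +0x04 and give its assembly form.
off 0x04: read d0 00 as big → 0xd000
  opcode bits[15:12]=0xd: nop/N

nop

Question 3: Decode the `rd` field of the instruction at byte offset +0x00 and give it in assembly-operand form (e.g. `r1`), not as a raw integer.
off 0x00: read 02 60 as big → 0x0260
  opcode bits[15:12]=0x0: sbi/RI
  rd@[11:9]=0x1 ⇒ r1
  imm@[8:0]=0x60 ⇒ #96

r1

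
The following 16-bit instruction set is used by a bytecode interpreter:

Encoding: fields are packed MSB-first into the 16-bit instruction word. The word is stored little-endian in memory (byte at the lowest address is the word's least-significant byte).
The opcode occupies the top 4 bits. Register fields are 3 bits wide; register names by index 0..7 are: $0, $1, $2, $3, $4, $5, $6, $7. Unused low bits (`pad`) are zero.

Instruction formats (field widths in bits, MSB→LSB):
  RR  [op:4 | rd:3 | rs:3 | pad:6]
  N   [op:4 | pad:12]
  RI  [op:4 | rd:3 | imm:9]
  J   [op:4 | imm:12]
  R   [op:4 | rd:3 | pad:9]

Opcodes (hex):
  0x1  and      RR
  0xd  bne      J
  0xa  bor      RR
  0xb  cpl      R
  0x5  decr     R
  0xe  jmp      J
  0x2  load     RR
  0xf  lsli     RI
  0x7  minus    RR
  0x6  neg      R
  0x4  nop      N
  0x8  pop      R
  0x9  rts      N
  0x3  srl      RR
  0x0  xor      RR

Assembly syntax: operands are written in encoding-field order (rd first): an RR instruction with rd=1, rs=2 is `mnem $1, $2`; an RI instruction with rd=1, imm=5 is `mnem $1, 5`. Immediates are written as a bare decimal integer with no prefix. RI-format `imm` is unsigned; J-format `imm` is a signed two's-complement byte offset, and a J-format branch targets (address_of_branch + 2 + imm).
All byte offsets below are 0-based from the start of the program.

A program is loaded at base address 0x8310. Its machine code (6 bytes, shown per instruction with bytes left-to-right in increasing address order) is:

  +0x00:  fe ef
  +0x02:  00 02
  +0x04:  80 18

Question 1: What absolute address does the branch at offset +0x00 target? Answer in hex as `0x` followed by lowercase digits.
0x8310

+0x00: fe ef ⇒ word 0xeffe (little)
  op=0xeffe>>12=0xe ⇒ jmp (J)
  imm@[11:0]=0xffe (s12→-2) ⇒ -2
  target = base 0x8310 + off 0x00 + 2 + imm -2 = 0x8310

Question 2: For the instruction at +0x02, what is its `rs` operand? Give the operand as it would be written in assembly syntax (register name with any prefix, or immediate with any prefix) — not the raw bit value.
[02] 00 02 → 0x0200
  opcode bits[15:12]=0x0: xor/RR
  rd@[11:9]=0x1 ⇒ $1
  rs@[8:6]=0x0 ⇒ $0

$0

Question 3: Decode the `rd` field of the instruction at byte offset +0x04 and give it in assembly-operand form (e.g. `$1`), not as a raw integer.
+0x04: 80 18 ⇒ word 0x1880 (little)
  opcode bits[15:12]=0x1: and/RR
  rd@[11:9]=0x4 ⇒ $4
  rs@[8:6]=0x2 ⇒ $2

$4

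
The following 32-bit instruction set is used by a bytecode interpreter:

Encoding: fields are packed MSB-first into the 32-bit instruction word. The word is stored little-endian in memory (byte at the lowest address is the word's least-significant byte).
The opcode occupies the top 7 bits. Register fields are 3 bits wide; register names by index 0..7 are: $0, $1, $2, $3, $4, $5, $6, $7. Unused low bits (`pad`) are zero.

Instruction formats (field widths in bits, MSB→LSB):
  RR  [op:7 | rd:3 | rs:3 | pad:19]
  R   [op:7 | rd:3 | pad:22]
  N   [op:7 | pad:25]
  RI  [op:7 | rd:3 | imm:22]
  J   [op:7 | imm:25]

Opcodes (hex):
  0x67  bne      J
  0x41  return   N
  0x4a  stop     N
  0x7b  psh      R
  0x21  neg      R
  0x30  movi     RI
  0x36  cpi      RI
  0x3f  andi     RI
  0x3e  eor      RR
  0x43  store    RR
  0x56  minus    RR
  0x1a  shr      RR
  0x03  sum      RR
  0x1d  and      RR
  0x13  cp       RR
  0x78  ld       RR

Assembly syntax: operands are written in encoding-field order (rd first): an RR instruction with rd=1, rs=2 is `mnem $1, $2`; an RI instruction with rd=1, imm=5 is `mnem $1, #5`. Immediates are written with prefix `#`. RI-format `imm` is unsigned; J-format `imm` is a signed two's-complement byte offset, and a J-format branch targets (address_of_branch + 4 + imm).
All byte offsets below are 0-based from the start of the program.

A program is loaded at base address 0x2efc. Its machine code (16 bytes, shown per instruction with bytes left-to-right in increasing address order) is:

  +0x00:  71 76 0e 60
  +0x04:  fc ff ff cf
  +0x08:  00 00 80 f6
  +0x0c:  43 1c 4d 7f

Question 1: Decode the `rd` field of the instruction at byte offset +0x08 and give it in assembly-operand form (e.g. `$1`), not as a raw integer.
+0x08: 00 00 80 f6 ⇒ word 0xf6800000 (little)
  opcode bits[31:25]=0x7b: psh/R
  [24:22] rd=2 = $2

$2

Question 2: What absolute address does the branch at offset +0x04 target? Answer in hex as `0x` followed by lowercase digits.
0x2f00

+0x04: fc ff ff cf ⇒ word 0xcffffffc (little)
  top 7b → 0x67 → bne [J]
  imm: (w>>0)&0x1ffffff=0x1fffffc (s25→-4) → #-4
  target = base 0x2efc + off 0x04 + 4 + imm -4 = 0x2f00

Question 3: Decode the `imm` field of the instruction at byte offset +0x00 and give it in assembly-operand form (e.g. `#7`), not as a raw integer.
[00] 71 76 0e 60 → 0x600e7671
  op=0x600e7671>>25=0x30 ⇒ movi (RI)
  rd@[24:22]=0x0 ⇒ $0
  imm@[21:0]=0xe7671 ⇒ #947825

#947825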